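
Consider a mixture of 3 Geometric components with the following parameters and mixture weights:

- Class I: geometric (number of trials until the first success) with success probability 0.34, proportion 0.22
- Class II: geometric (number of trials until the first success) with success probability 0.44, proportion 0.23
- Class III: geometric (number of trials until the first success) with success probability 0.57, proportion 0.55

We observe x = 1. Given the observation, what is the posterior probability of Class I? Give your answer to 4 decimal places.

P(component k | x) = π_k·f_k(x) / marginal(x), where marginal(x) = Σ_j π_j·f_j(x).
Component likelihoods at x = 1:
  p_I = 0.34
  p_II = 0.44
  p_III = 0.57
Weight by the priors:
  π_I·p_I = 0.22 × 0.34 = 0.0748
  π_II·p_II = 0.23 × 0.44 = 0.1012
  π_III·p_III = 0.55 × 0.57 = 0.3135
Denominator: 0.0748 + 0.1012 + 0.3135 = 0.4895
So the posterior for Class I is 0.0748 / 0.4895 ≈ 0.1528.

0.1528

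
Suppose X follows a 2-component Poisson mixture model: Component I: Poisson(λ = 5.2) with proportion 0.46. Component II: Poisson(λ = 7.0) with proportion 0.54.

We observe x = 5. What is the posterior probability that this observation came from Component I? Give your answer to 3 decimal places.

P(component k | x) = π_k·f_k(x) / marginal(x), where marginal(x) = Σ_j π_j·f_j(x).
Poisson probabilities:
  f_I = 0.174785
  f_II = 0.127717
Weight by the priors:
  π_I·f_I = 0.46 × 0.174785 = 0.0804011
  π_II·f_II = 0.54 × 0.127717 = 0.068967
Normaliser: 0.0804011 + 0.068967 = 0.149368
So the posterior for Component I is 0.0804011 / 0.149368 ≈ 0.538.

0.538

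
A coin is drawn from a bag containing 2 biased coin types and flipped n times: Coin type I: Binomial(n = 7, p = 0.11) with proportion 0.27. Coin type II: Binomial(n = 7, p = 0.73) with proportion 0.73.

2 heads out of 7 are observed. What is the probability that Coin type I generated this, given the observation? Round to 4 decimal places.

P(component k | x) = P(Z=k)·f_k(x) / marginal(x), where marginal(x) = Σ_j P(Z=j)·f_j(x).
Evaluate each component's likelihood at the observed value:
  p_I = C(7,2)·0.11^2·0.89^5 = 21·0.0121·0.558406 = 0.141891
  p_II = C(7,2)·0.73^2·0.27^5 = 21·0.5329·0.00143489 = 0.0160577
Unnormalised posteriors:
  P(Z=I)·p_I = 0.27 × 0.141891 = 0.0383106
  P(Z=II)·p_II = 0.73 × 0.0160577 = 0.0117221
Normaliser: 0.0383106 + 0.0117221 = 0.0500327
So the posterior for Coin type I is 0.0383106 / 0.0500327 ≈ 0.7657.

0.7657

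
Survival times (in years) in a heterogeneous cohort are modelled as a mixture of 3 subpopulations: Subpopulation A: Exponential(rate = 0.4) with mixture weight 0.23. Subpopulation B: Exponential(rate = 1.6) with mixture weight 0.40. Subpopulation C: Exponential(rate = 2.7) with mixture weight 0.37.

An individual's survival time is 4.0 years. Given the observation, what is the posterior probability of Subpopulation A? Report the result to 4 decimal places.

Apply Bayes' rule: the posterior for each component is proportional to its prior times its likelihood at x.
Component likelihoods at x = 4.0 years:
  f_A = 0.4·e^(−0.4·4.0) = 0.4·e^(−1.6000) = 0.0807586
  f_B = 1.6·e^(−1.6·4.0) = 1.6·e^(−6.4000) = 0.00265849
  f_C = 2.7·e^(−2.7·4.0) = 2.7·e^(−10.8000) = 5.50787e-05
Prior × likelihood for each component:
  π_A·f_A = 0.23 × 0.0807586 = 0.0185745
  π_B·f_B = 0.40 × 0.00265849 = 0.0010634
  π_C·f_C = 0.37 × 5.50787e-05 = 2.03791e-05
Denominator: 0.0185745 + 0.0010634 + 2.03791e-05 = 0.0196583
So the posterior for Subpopulation A is 0.0185745 / 0.0196583 ≈ 0.9449.

0.9449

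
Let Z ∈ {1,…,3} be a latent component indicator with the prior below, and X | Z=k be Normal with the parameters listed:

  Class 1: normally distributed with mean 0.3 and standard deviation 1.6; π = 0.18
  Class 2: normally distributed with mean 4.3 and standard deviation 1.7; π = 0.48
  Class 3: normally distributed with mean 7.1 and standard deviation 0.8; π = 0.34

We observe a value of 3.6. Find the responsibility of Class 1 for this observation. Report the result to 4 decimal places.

P(component k | x) = w_k·f_k(x) / marginal(x), where marginal(x) = Σ_j w_j·f_j(x).
Component likelihoods at x = 3.6:
  L_1 = (1/(1.6·√(2π)))·exp(−(3.6−0.3)²/(2·1.6²)) = 0.249339·exp(-2.12695) = 0.0297212
  L_2 = (1/(1.7·√(2π)))·exp(−(3.6−4.3)²/(2·1.7²)) = 0.234672·exp(-0.08478) = 0.215598
  L_3 = (1/(0.8·√(2π)))·exp(−(3.6−7.1)²/(2·0.8²)) = 0.498678·exp(-9.57031) = 3.47925e-05
Weight by the priors:
  w_1·L_1 = 0.18 × 0.0297212 = 0.00534981
  w_2·L_2 = 0.48 × 0.215598 = 0.103487
  w_3·L_3 = 0.34 × 3.47925e-05 = 1.18295e-05
Sum: 0.00534981 + 0.103487 + 1.18295e-05 = 0.108848
Responsibility of Class 1: 0.00534981 / 0.108848 ≈ 0.0491

0.0491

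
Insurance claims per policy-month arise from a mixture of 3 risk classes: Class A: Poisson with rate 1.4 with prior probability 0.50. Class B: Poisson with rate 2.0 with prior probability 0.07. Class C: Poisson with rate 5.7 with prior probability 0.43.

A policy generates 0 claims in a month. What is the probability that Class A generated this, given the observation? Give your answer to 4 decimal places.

Apply Bayes' rule: the posterior for each component is proportional to its prior times its likelihood at x.
Component likelihoods at x = 0 claims:
  L_A = 0.246597
  L_B = 0.135335
  L_C = 0.00334597
Unnormalised posteriors:
  w_A·L_A = 0.50 × 0.246597 = 0.123298
  w_B·L_B = 0.07 × 0.135335 = 0.00947347
  w_C·L_C = 0.43 × 0.00334597 = 0.00143877
Sum: 0.123298 + 0.00947347 + 0.00143877 = 0.134211
So the posterior for Class A is 0.123298 / 0.134211 ≈ 0.9187.

0.9187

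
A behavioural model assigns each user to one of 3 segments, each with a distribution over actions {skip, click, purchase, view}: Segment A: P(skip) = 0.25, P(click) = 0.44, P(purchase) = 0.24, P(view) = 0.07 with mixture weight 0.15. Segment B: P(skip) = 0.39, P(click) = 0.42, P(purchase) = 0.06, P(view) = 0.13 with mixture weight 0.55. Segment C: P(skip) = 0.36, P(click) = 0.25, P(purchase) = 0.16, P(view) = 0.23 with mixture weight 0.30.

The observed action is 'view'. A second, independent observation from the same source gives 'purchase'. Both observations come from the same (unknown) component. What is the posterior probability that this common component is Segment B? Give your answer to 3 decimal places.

Apply Bayes' rule: the posterior for each component is proportional to its prior times its likelihood at x.
Since both observations come from the same component, the likelihood for component k is f_k(x₁)·f_k(x₂).
  p_A = [0.07] × [0.24] = 0.0168
  p_B = [0.13] × [0.06] = 0.0078
  p_C = [0.23] × [0.16] = 0.0368
Weight by the priors:
  P(Z=A)·p_A = 0.15 × 0.0168 = 0.00252
  P(Z=B)·p_B = 0.55 × 0.0078 = 0.00429
  P(Z=C)·p_C = 0.30 × 0.0368 = 0.01104
Evidence: 0.00252 + 0.00429 + 0.01104 = 0.01785
So the posterior for Segment B is 0.00429 / 0.01785 ≈ 0.240.

0.240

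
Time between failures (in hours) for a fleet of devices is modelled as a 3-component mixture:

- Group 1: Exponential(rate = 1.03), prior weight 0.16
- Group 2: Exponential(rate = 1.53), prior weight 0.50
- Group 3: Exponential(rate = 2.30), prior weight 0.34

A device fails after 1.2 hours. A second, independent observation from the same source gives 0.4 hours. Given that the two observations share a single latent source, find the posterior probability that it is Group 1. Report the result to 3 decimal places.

0.182

By Bayes' theorem, P(k | x) = P(Z=k) f_k(x) / Σ_j P(Z=j) f_j(x).
Since both observations come from the same component, the likelihood for component k is f_k(x₁)·f_k(x₂).
  L_1 = [0.29926] × [0.682194] = 0.204154
  L_2 = [0.243965] × [0.829666] = 0.202409
  L_3 = [0.145571] × [0.916594] = 0.13343
Multiply by the mixture weights:
  P(Z=1)·L_1 = 0.16 × 0.204154 = 0.0326646
  P(Z=2)·L_2 = 0.50 × 0.202409 = 0.101205
  P(Z=3)·L_3 = 0.34 × 0.13343 = 0.045366
Denominator: 0.0326646 + 0.101205 + 0.045366 = 0.179235
So the posterior for Group 1 is 0.0326646 / 0.179235 ≈ 0.182.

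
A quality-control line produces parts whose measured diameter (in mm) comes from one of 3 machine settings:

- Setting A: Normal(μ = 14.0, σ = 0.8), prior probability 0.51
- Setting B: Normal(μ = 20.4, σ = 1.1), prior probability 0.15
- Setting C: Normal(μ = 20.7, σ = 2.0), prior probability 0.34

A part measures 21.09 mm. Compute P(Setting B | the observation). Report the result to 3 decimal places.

Posterior ∝ prior × likelihood, so P(k | x) ∝ π_k f_k(x); normalise over all components.
Component likelihoods at x = 21.09 mm:
  f_A = 4.38761e-18
  f_B = 0.297904
  f_C = 0.195715
Weight by the priors:
  π_A·f_A = 0.51 × 4.38761e-18 = 2.23768e-18
  π_B·f_B = 0.15 × 0.297904 = 0.0446856
  π_C·f_C = 0.34 × 0.195715 = 0.0665429
Denominator: 2.23768e-18 + 0.0446856 + 0.0665429 = 0.111229
P(Setting B | data) ≈ 0.402

0.402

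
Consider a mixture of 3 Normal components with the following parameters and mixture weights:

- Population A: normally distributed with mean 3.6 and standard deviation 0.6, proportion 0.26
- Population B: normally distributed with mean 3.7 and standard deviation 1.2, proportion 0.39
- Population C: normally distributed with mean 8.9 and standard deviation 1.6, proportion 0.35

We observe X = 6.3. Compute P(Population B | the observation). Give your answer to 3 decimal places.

The responsibility of component k is π_k f_k(x) divided by Σ_j π_j f_j(x).
Component likelihoods at x = 6.3:
  p_A = (1/(0.6·√(2π)))·exp(−(6.3−3.6)²/(2·0.6²)) = 0.664904·exp(-10.12500) = 2.66396e-05
  p_B = (1/(1.2·√(2π)))·exp(−(6.3−3.7)²/(2·1.2²)) = 0.332452·exp(-2.34722) = 0.0317939
  p_C = (1/(1.6·√(2π)))·exp(−(6.3−8.9)²/(2·1.6²)) = 0.249339·exp(-1.32031) = 0.0665864
Weight by the priors:
  π_A·p_A = 0.26 × 2.66396e-05 = 6.92629e-06
  π_B·p_B = 0.39 × 0.0317939 = 0.0123996
  π_C·p_C = 0.35 × 0.0665864 = 0.0233052
Normaliser: 6.92629e-06 + 0.0123996 + 0.0233052 = 0.0357118
P(Population B | 6.3) = 0.0123996 / 0.0357118 ≈ 0.347

0.347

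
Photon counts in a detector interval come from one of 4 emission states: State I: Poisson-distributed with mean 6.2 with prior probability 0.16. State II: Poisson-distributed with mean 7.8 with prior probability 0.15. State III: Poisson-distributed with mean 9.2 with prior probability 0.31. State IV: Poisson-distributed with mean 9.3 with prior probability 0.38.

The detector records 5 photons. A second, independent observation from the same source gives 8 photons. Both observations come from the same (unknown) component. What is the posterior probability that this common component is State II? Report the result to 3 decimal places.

P(component k | x) = P(Z=k)·f_k(x) / marginal(x), where marginal(x) = Σ_j P(Z=j)·f_j(x).
Since both observations come from the same component, the likelihood for component k is f_k(x₁)·f_k(x₂).
  f_I = [e^(−6.2)·6.2^5/5! = 0.154936] × [0.109897] = 0.017027
  f_II = [e^(−7.8)·7.8^5/5! = 0.0985814] × [0.139232] = 0.0137257
  f_III = [e^(−9.2)·9.2^5/5! = 0.0554943] × [0.128609] = 0.0071371
  f_IV = [e^(−9.3)·9.3^5/5! = 0.0530023] × [0.126883] = 0.00672511
Multiply by the mixture weights:
  P(Z=I)·f_I = 0.16 × 0.017027 = 0.00272432
  P(Z=II)·f_II = 0.15 × 0.0137257 = 0.00205885
  P(Z=III)·f_III = 0.31 × 0.0071371 = 0.0022125
  P(Z=IV)·f_IV = 0.38 × 0.00672511 = 0.00255554
Evidence: 0.00272432 + 0.00205885 + 0.0022125 + 0.00255554 = 0.00955122
P(State II | x₁, x₂) = 0.00205885 / 0.00955122 ≈ 0.216

0.216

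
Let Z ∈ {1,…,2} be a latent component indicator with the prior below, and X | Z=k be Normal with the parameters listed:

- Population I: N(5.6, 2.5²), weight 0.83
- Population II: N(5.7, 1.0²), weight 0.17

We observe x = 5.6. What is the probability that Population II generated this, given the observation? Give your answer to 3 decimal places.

0.338

Apply Bayes' rule: the posterior for each component is proportional to its prior times its likelihood at x.
Component likelihoods at x = 5.6:
  f_I = (1/(2.5·√(2π)))·exp(−(5.6−5.6)²/(2·2.5²)) = 0.159577·exp(-0.00000) = 0.159577
  f_II = (1/(1.0·√(2π)))·exp(−(5.6−5.7)²/(2·1.0²)) = 0.398942·exp(-0.00500) = 0.396953
Weight by the priors:
  π_I·f_I = 0.83 × 0.159577 = 0.132449
  π_II·f_II = 0.17 × 0.396953 = 0.0674819
Denominator: 0.132449 + 0.0674819 = 0.199931
Responsibility of Population II: 0.0674819 / 0.199931 ≈ 0.338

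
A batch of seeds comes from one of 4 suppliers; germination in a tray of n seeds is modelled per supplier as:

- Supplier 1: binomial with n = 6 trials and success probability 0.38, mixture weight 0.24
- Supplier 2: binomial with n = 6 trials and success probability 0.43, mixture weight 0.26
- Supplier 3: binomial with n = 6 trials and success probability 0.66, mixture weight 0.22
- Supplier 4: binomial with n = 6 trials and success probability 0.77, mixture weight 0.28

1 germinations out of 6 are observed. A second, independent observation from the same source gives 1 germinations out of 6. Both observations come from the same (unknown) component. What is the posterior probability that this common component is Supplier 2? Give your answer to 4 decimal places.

0.3727

The responsibility of component k is π_k f_k(x) divided by Σ_j π_j f_j(x).
Since both observations come from the same component, the likelihood for component k is f_k(x₁)·f_k(x₂).
  p_1 = [C(6,1)·0.38^1·0.62^5 = 6·0.38·0.0916133 = 0.208878] × [0.208878] = 0.0436301
  p_2 = [C(6,1)·0.43^1·0.57^5 = 6·0.43·0.0601692 = 0.155237] × [0.155237] = 0.0240984
  p_3 = [C(6,1)·0.66^1·0.34^5 = 6·0.66·0.00454354 = 0.0179924] × [0.0179924] = 0.000323727
  p_4 = [C(6,1)·0.77^1·0.23^5 = 6·0.77·0.000643634 = 0.00297359] × [0.00297359] = 8.84224e-06
Multiply by the mixture weights:
  π_1·p_1 = 0.24 × 0.0436301 = 0.0104712
  π_2·p_2 = 0.26 × 0.0240984 = 0.00626558
  π_3·p_3 = 0.22 × 0.000323727 = 7.122e-05
  π_4·p_4 = 0.28 × 8.84224e-06 = 2.47583e-06
Normaliser: 0.0104712 + 0.00626558 + 7.122e-05 + 2.47583e-06 = 0.0168105
P(Supplier 2 | data) ≈ 0.3727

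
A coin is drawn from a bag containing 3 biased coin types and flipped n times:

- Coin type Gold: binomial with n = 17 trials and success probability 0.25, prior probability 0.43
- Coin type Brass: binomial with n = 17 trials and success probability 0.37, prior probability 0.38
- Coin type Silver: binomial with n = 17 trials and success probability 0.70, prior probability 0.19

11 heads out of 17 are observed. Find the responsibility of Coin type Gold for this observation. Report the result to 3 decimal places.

Posterior ∝ prior × likelihood, so P(k | x) ∝ w_k f_k(x); normalise over all components.
Component likelihoods at x = 11 heads out of 17:
  p_Gold = C(17,11)·0.25^11·0.75^6 = 12376·2.38419e-07·0.177979 = 0.000525156
  p_Brass = C(17,11)·0.37^11·0.63^6 = 12376·1.77918e-05·0.0625235 = 0.0137671
  p_Silver = C(17,11)·0.70^11·0.30^6 = 12376·0.0197733·0.000729 = 0.178396
Prior × likelihood for each component:
  w_Gold·p_Gold = 0.43 × 0.000525156 = 0.000225817
  w_Brass·p_Brass = 0.38 × 0.0137671 = 0.0052315
  w_Silver·p_Silver = 0.19 × 0.178396 = 0.0338953
Denominator: 0.000225817 + 0.0052315 + 0.0338953 = 0.0393526
P(Coin type Gold | x) ≈ 0.006

0.006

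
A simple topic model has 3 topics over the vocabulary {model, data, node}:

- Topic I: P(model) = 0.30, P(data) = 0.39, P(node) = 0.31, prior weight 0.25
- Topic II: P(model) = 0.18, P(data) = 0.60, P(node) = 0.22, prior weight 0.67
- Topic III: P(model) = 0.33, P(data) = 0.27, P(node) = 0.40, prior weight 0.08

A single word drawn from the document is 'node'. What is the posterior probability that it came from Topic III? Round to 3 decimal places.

0.125

P(component k | x) = P(Z=k)·f_k(x) / marginal(x), where marginal(x) = Σ_j P(Z=j)·f_j(x).
Component likelihoods at x = 'node':
  p_I = 0.31
  p_II = 0.22
  p_III = 0.4
Weight by the priors:
  P(Z=I)·p_I = 0.25 × 0.31 = 0.0775
  P(Z=II)·p_II = 0.67 × 0.22 = 0.1474
  P(Z=III)·p_III = 0.08 × 0.4 = 0.032
Normaliser: 0.0775 + 0.1474 + 0.032 = 0.2569
Responsibility of Topic III: 0.032 / 0.2569 ≈ 0.125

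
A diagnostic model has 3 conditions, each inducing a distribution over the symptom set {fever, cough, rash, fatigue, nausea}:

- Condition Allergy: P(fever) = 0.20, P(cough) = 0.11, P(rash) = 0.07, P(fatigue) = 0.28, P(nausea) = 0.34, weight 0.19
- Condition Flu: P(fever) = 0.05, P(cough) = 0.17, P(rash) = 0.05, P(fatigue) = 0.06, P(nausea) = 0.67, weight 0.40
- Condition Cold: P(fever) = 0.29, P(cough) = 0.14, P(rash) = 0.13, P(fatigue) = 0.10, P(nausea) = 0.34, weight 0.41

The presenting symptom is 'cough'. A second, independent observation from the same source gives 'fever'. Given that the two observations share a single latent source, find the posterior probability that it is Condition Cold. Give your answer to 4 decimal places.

P(component k | x) = w_k·f_k(x) / marginal(x), where marginal(x) = Σ_j w_j·f_j(x).
Since both observations come from the same component, the likelihood for component k is f_k(x₁)·f_k(x₂).
  L_Allergy = [P(cough | comp) = 0.11] × [0.2] = 0.022
  L_Flu = [P(cough | comp) = 0.17] × [0.05] = 0.0085
  L_Cold = [P(cough | comp) = 0.14] × [0.29] = 0.0406
Weight by the priors:
  w_Allergy·L_Allergy = 0.19 × 0.022 = 0.00418
  w_Flu·L_Flu = 0.40 × 0.0085 = 0.0034
  w_Cold·L_Cold = 0.41 × 0.0406 = 0.016646
Sum: 0.00418 + 0.0034 + 0.016646 = 0.024226
P(Condition Cold | x₁, x₂) ≈ 0.6871

0.6871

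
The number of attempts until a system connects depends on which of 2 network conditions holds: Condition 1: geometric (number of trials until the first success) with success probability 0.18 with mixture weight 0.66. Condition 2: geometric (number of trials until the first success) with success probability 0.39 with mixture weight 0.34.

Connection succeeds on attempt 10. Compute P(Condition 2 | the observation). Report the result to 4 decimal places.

P(component k | x) = π_k·f_k(x) / marginal(x), where marginal(x) = Σ_j π_j·f_j(x).
Evaluate each component's likelihood at the observed value:
  L_1 = 0.18·(1−0.18)^9 = 0.18·0.16762 = 0.0301715
  L_2 = 0.39·(1−0.39)^9 = 0.39·0.0116941 = 0.00456072
Weight by the priors:
  π_1·L_1 = 0.66 × 0.0301715 = 0.0199132
  π_2·L_2 = 0.34 × 0.00456072 = 0.00155064
Sum: 0.0199132 + 0.00155064 = 0.0214638
P(Condition 2 | 10) = 0.00155064 / 0.0214638 ≈ 0.0722

0.0722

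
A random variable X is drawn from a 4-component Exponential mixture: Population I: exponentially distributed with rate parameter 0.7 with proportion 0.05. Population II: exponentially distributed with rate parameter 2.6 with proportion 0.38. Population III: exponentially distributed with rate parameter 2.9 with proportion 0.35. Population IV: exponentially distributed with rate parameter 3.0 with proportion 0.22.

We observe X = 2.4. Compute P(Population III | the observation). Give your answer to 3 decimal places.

P(component k | x) = π_k·f_k(x) / marginal(x), where marginal(x) = Σ_j π_j·f_j(x).
Component likelihoods at x = 2.4:
  L_I = 0.130462
  L_II = 0.00506962
  L_III = 0.00275238
  L_IV = 0.00223976
Weight by the priors:
  π_I·L_I = 0.05 × 0.130462 = 0.00652309
  π_II·L_II = 0.38 × 0.00506962 = 0.00192646
  π_III·L_III = 0.35 × 0.00275238 = 0.000963333
  π_IV·L_IV = 0.22 × 0.00223976 = 0.000492747
Sum: 0.00652309 + 0.00192646 + 0.000963333 + 0.000492747 = 0.00990563
So the posterior for Population III is 0.000963333 / 0.00990563 ≈ 0.097.

0.097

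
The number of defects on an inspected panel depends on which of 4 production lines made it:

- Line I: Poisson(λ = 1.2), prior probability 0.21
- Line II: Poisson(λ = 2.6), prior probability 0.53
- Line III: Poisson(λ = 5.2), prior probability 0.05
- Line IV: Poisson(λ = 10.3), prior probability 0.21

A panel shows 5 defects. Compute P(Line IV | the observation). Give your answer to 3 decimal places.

By Bayes' theorem, P(k | x) = π_k f_k(x) / Σ_j π_j f_j(x).
Component likelihoods at x = 5 defects:
  f_I = 0.00624556
  f_II = 0.0735394
  f_III = 0.174785
  f_IV = 0.0324916
Prior × likelihood for each component:
  π_I·f_I = 0.21 × 0.00624556 = 0.00131157
  π_II·f_II = 0.53 × 0.0735394 = 0.0389759
  π_III·f_III = 0.05 × 0.174785 = 0.00873925
  π_IV·f_IV = 0.21 × 0.0324916 = 0.00682325
Evidence: 0.00131157 + 0.0389759 + 0.00873925 + 0.00682325 = 0.0558499
P(Line IV | x) = 0.00682325 / 0.0558499 ≈ 0.122

0.122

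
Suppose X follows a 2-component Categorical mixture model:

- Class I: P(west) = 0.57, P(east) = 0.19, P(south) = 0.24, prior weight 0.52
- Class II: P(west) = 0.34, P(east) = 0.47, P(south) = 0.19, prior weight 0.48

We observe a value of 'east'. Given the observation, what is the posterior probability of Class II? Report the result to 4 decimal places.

Apply Bayes' rule: the posterior for each component is proportional to its prior times its likelihood at x.
Categorical probabilities:
  f_I = 0.19
  f_II = 0.47
Multiply by the mixture weights:
  P(Z=I)·f_I = 0.52 × 0.19 = 0.0988
  P(Z=II)·f_II = 0.48 × 0.47 = 0.2256
Sum: 0.0988 + 0.2256 = 0.3244
Responsibility of Class II: 0.2256 / 0.3244 ≈ 0.6954

0.6954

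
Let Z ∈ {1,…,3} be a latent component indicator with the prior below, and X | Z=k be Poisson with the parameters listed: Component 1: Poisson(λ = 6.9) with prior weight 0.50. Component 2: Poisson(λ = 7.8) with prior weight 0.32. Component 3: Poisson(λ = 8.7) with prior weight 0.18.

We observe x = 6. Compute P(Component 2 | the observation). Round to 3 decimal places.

Posterior ∝ prior × likelihood, so P(k | x) ∝ π_k f_k(x); normalise over all components.
Component likelihoods at x = 6:
  p_1 = e^(−6.9)·6.9^6/6! = 0.151053
  p_2 = e^(−7.8)·7.8^6/6! = 0.128156
  p_3 = e^(−8.7)·8.7^6/6! = 0.100328
Multiply by the mixture weights:
  π_1·p_1 = 0.50 × 0.151053 = 0.0755266
  π_2·p_2 = 0.32 × 0.128156 = 0.0410098
  π_3·p_3 = 0.18 × 0.100328 = 0.018059
Denominator: 0.0755266 + 0.0410098 + 0.018059 = 0.134595
P(Component 2 | 6) = 0.0410098 / 0.134595 ≈ 0.305

0.305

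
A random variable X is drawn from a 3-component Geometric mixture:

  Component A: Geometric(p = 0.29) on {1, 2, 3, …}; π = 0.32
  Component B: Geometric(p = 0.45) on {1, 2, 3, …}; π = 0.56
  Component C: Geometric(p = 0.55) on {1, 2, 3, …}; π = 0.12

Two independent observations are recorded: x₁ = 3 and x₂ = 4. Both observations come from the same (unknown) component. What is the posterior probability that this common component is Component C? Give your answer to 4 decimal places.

Posterior ∝ prior × likelihood, so P(k | x) ∝ π_k f_k(x); normalise over all components.
Since both observations come from the same component, the likelihood for component k is f_k(x₁)·f_k(x₂).
  L_A = [0.146189] × [0.103794] = 0.0151736
  L_B = [0.136125] × [0.0748688] = 0.0101915
  L_C = [0.111375] × [0.0501187] = 0.00558198
Weight by the priors:
  π_A·L_A = 0.32 × 0.0151736 = 0.00485554
  π_B·L_B = 0.56 × 0.0101915 = 0.00570724
  π_C·L_C = 0.12 × 0.00558198 = 0.000669837
Normaliser: 0.00485554 + 0.00570724 + 0.000669837 = 0.0112326
So the posterior for Component C is 0.000669837 / 0.0112326 ≈ 0.0596.

0.0596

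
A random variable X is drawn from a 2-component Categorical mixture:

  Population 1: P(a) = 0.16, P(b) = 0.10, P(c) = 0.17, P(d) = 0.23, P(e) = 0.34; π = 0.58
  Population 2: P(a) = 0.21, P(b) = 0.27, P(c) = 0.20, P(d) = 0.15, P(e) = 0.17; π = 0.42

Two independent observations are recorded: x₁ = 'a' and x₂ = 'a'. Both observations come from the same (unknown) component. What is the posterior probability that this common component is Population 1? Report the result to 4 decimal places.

0.4450

Posterior ∝ prior × likelihood, so P(k | x) ∝ π_k f_k(x); normalise over all components.
Since both observations come from the same component, the likelihood for component k is f_k(x₁)·f_k(x₂).
  f_1 = [P(a | comp) = 0.16] × [0.16] = 0.0256
  f_2 = [P(a | comp) = 0.21] × [0.21] = 0.0441
Prior × likelihood for each component:
  π_1·f_1 = 0.58 × 0.0256 = 0.014848
  π_2·f_2 = 0.42 × 0.0441 = 0.018522
Normaliser: 0.014848 + 0.018522 = 0.03337
P(Population 1 | data) ≈ 0.4450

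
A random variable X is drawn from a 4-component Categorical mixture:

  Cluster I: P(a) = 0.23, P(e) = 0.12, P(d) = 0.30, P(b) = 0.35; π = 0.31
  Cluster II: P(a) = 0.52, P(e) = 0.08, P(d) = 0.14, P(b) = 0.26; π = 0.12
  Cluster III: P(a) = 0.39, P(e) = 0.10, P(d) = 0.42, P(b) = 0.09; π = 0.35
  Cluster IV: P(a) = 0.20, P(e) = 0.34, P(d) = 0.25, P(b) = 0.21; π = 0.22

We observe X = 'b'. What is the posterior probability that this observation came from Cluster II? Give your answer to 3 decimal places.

0.144

By Bayes' theorem, P(k | x) = π_k f_k(x) / Σ_j π_j f_j(x).
Component likelihoods at x = 'b':
  p_I = 0.35
  p_II = 0.26
  p_III = 0.09
  p_IV = 0.21
Weight by the priors:
  π_I·p_I = 0.31 × 0.35 = 0.1085
  π_II·p_II = 0.12 × 0.26 = 0.0312
  π_III·p_III = 0.35 × 0.09 = 0.0315
  π_IV·p_IV = 0.22 × 0.21 = 0.0462
Evidence: 0.1085 + 0.0312 + 0.0315 + 0.0462 = 0.2174
P(Cluster II | x) = 0.0312 / 0.2174 ≈ 0.144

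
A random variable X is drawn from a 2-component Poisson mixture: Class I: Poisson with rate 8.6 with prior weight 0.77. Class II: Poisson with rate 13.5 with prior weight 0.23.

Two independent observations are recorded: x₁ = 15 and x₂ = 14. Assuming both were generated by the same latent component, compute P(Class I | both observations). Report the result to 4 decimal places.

0.1122

The responsibility of component k is π_k f_k(x) divided by Σ_j π_j f_j(x).
Since both observations come from the same component, the likelihood for component k is f_k(x₁)·f_k(x₂).
  L_I = [e^(−8.6)·8.6^15/15! = 0.014657] × [0.0255645] = 0.000374699
  L_II = [e^(−13.5)·13.5^15/15! = 0.0945217] × [0.105024] = 0.00992705
Prior × likelihood for each component:
  π_I·L_I = 0.77 × 0.000374699 = 0.000288518
  π_II·L_II = 0.23 × 0.00992705 = 0.00228322
Denominator: 0.000288518 + 0.00228322 = 0.00257174
P(Class I | x) ≈ 0.1122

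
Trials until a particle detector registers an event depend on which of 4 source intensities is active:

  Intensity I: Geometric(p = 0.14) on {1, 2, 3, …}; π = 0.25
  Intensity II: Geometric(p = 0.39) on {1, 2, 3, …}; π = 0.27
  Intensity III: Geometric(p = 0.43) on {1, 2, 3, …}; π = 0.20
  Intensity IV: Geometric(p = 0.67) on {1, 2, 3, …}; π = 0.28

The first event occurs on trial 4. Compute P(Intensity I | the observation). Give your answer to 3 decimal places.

0.323

Apply Bayes' rule: the posterior for each component is proportional to its prior times its likelihood at x.
Evaluate each component's likelihood at the observed value:
  f_I = 0.14·(1−0.14)^3 = 0.14·0.636056 = 0.0890478
  f_II = 0.39·(1−0.39)^3 = 0.39·0.226981 = 0.0885226
  f_III = 0.43·(1−0.43)^3 = 0.43·0.185193 = 0.079633
  f_IV = 0.67·(1−0.67)^3 = 0.67·0.035937 = 0.0240778
Unnormalised posteriors:
  w_I·f_I = 0.25 × 0.0890478 = 0.022262
  w_II·f_II = 0.27 × 0.0885226 = 0.0239011
  w_III·f_III = 0.20 × 0.079633 = 0.0159266
  w_IV·f_IV = 0.28 × 0.0240778 = 0.00674178
Marginal: 0.022262 + 0.0239011 + 0.0159266 + 0.00674178 = 0.0688314
Responsibility of Intensity I: 0.022262 / 0.0688314 ≈ 0.323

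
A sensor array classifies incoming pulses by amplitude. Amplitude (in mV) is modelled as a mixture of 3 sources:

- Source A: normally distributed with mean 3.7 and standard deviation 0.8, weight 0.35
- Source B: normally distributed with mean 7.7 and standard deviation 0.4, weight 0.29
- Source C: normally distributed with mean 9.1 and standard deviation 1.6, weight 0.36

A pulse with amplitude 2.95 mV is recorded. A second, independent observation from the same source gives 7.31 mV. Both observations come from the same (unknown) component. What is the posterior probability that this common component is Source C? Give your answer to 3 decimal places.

P(component k | x) = π_k·f_k(x) / marginal(x), where marginal(x) = Σ_j π_j·f_j(x).
Since both observations come from the same component, the likelihood for component k is f_k(x₁)·f_k(x₂).
  L_A = [(1/(0.8·√(2π)))·exp(−(2.95−3.7)²/(2·0.8²)) = 0.498678·exp(-0.43945) = 0.321342] × [1.88854e-05] = 6.06867e-06
  L_B = [(1/(0.4·√(2π)))·exp(−(2.95−7.7)²/(2·0.4²)) = 0.997356·exp(-70.50781) = 2.38614e-31] × [0.620047] = 1.47952e-31
  L_C = [(1/(1.6·√(2π)))·exp(−(2.95−9.1)²/(2·1.6²)) = 0.249339·exp(-7.38721) = 0.000154371] × [0.133355] = 2.05861e-05
Prior × likelihood for each component:
  π_A·L_A = 0.35 × 6.06867e-06 = 2.12403e-06
  π_B·L_B = 0.29 × 1.47952e-31 = 4.29061e-32
  π_C·L_C = 0.36 × 2.05861e-05 = 7.41101e-06
Normaliser: 2.12403e-06 + 4.29061e-32 + 7.41101e-06 = 9.53505e-06
So the posterior for Source C is 7.41101e-06 / 9.53505e-06 ≈ 0.777.

0.777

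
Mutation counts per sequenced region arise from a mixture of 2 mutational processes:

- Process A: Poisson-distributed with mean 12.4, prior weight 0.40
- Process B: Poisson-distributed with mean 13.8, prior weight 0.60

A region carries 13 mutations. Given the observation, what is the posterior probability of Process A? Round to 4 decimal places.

0.4022

P(component k | x) = π_k·f_k(x) / marginal(x), where marginal(x) = Σ_j π_j·f_j(x).
Component likelihoods at x = 13 mutations:
  p_A = e^(−12.4)·12.4^13/13! = 0.10838
  p_B = e^(−13.8)·13.8^13/13! = 0.10737
Prior × likelihood for each component:
  π_A·p_A = 0.40 × 0.10838 = 0.0433521
  π_B·p_B = 0.60 × 0.10737 = 0.0644221
Marginal: 0.0433521 + 0.0644221 = 0.107774
So the posterior for Process A is 0.0433521 / 0.107774 ≈ 0.4022.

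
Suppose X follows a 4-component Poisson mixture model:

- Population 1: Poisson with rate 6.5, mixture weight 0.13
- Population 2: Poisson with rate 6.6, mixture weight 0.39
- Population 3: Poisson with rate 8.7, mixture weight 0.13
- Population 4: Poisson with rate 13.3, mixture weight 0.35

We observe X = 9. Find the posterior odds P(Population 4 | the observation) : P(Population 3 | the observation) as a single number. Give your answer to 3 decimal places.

The posterior odds equal the prior odds times the likelihood ratio: (P(Z=i)/P(Z=j))·(f_i(x)/f_j(x)).
Poisson probabilities:
  L_1 = 0.085811
  L_2 = 0.0890818
  L_3 = 0.131084
  L_4 = 0.0600876
0.0210307 / 0.0170409 ≈ 1.234

1.234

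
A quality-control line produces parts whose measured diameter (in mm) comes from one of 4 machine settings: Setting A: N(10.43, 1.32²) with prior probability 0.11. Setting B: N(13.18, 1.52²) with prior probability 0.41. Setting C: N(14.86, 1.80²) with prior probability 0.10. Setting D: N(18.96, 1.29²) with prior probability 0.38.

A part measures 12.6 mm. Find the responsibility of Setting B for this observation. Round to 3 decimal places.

0.843

Apply Bayes' rule: the posterior for each component is proportional to its prior times its likelihood at x.
Evaluate each component's likelihood at the observed value:
  L_A = 0.0782506
  L_B = 0.244033
  L_C = 0.100768
  L_D = 1.6296e-06
Prior × likelihood for each component:
  P(Z=A)·L_A = 0.11 × 0.0782506 = 0.00860757
  P(Z=B)·L_B = 0.41 × 0.244033 = 0.100054
  P(Z=C)·L_C = 0.10 × 0.100768 = 0.0100768
  P(Z=D)·L_D = 0.38 × 1.6296e-06 = 6.19247e-07
Normaliser: 0.00860757 + 0.100054 + 0.0100768 + 6.19247e-07 = 0.118739
P(Setting B | data) ≈ 0.843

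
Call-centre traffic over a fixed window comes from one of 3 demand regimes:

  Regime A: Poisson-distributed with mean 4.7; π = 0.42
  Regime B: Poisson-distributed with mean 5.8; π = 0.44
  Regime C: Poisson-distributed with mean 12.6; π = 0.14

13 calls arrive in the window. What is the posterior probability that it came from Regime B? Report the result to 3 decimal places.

P(component k | x) = P(Z=k)·f_k(x) / marginal(x), where marginal(x) = Σ_j P(Z=j)·f_j(x).
Poisson probabilities:
  p_A = e^(−4.7)·4.7^13/13! = 0.000797642
  p_B = e^(−5.8)·5.8^13/13! = 0.00408673
  p_C = e^(−12.6)·12.6^13/13! = 0.109251
Unnormalised posteriors:
  P(Z=A)·p_A = 0.42 × 0.000797642 = 0.000335009
  P(Z=B)·p_B = 0.44 × 0.00408673 = 0.00179816
  P(Z=C)·p_C = 0.14 × 0.109251 = 0.0152952
Normaliser: 0.000335009 + 0.00179816 + 0.0152952 = 0.0174283
Responsibility of Regime B: 0.00179816 / 0.0174283 ≈ 0.103

0.103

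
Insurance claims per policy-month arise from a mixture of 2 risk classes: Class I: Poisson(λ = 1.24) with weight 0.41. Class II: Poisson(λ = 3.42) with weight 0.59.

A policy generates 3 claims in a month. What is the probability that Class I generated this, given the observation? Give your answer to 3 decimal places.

Apply Bayes' rule: the posterior for each component is proportional to its prior times its likelihood at x.
Evaluate each component's likelihood at the observed value:
  f_I = 0.0919578
  f_II = 0.218092
Prior × likelihood for each component:
  π_I·f_I = 0.41 × 0.0919578 = 0.0377027
  π_II·f_II = 0.59 × 0.218092 = 0.128674
Marginal: 0.0377027 + 0.128674 = 0.166377
P(Class I | x) ≈ 0.227

0.227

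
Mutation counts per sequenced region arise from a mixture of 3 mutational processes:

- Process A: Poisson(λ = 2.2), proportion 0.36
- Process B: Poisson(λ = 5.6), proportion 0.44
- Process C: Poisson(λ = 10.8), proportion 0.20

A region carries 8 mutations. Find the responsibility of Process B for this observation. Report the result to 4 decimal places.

0.6694

Posterior ∝ prior × likelihood, so P(k | x) ∝ w_k f_k(x); normalise over all components.
Component likelihoods at x = 8 mutations:
  f_A = e^(−2.2)·2.2^8/8! = 0.00150804
  f_B = e^(−5.6)·5.6^8/8! = 0.0887022
  f_C = e^(−10.8)·10.8^8/8! = 0.093646
Multiply by the mixture weights:
  w_A·f_A = 0.36 × 0.00150804 = 0.000542895
  w_B·f_B = 0.44 × 0.0887022 = 0.039029
  w_C·f_C = 0.20 × 0.093646 = 0.0187292
Marginal: 0.000542895 + 0.039029 + 0.0187292 = 0.0583011
So the posterior for Process B is 0.039029 / 0.0583011 ≈ 0.6694.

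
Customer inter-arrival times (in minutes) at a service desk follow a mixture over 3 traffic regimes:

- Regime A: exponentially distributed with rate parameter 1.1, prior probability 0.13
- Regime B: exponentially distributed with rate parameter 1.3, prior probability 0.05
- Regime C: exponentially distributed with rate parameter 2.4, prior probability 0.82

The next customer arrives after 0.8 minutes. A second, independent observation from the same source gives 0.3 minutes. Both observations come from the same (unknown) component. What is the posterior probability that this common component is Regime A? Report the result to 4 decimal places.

0.1161

By Bayes' theorem, P(k | x) = π_k f_k(x) / Σ_j π_j f_j(x).
Since both observations come from the same component, the likelihood for component k is f_k(x₁)·f_k(x₂).
  L_A = [0.456261] × [0.790816] = 0.360819
  L_B = [0.459491] × [0.880174] = 0.404432
  L_C = [0.351857] × [1.16821] = 0.411041
Weight by the priors:
  π_A·L_A = 0.13 × 0.360819 = 0.0469064
  π_B·L_B = 0.05 × 0.404432 = 0.0202216
  π_C·L_C = 0.82 × 0.411041 = 0.337054
Denominator: 0.0469064 + 0.0202216 + 0.337054 = 0.404182
P(Regime A | x₁,x₂) ≈ 0.1161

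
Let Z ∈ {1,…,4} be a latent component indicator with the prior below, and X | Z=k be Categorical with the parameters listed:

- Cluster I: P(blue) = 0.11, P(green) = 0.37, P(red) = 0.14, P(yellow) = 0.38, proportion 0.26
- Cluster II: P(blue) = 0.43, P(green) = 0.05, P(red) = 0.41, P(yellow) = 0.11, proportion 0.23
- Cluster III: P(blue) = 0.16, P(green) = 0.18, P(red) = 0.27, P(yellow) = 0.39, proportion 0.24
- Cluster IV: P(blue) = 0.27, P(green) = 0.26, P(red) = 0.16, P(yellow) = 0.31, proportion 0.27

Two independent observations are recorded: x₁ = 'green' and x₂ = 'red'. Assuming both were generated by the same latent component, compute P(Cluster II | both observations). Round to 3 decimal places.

The responsibility of component k is P(Z=k) f_k(x) divided by Σ_j P(Z=j) f_j(x).
Since both observations come from the same component, the likelihood for component k is f_k(x₁)·f_k(x₂).
  L_I = [P(green | comp) = 0.37] × [0.14] = 0.0518
  L_II = [P(green | comp) = 0.05] × [0.41] = 0.0205
  L_III = [P(green | comp) = 0.18] × [0.27] = 0.0486
  L_IV = [P(green | comp) = 0.26] × [0.16] = 0.0416
Weight by the priors:
  P(Z=I)·L_I = 0.26 × 0.0518 = 0.013468
  P(Z=II)·L_II = 0.23 × 0.0205 = 0.004715
  P(Z=III)·L_III = 0.24 × 0.0486 = 0.011664
  P(Z=IV)·L_IV = 0.27 × 0.0416 = 0.011232
Evidence: 0.013468 + 0.004715 + 0.011664 + 0.011232 = 0.041079
Responsibility of Cluster II: 0.004715 / 0.041079 ≈ 0.115

0.115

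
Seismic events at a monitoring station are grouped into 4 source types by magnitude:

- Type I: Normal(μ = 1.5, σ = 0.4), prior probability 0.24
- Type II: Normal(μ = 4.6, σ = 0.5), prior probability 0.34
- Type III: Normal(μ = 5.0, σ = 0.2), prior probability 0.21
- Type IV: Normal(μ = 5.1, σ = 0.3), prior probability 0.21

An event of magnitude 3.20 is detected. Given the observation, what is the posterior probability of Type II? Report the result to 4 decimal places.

P(component k | x) = P(Z=k)·f_k(x) / marginal(x), where marginal(x) = Σ_j P(Z=j)·f_j(x).
Normal densities:
  p_I = (1/(0.4·√(2π)))·exp(−(3.20−1.5)²/(2·0.4²)) = 0.997356·exp(-9.03125) = 0.000119297
  p_II = (1/(0.5·√(2π)))·exp(−(3.20−4.6)²/(2·0.5²)) = 0.797885·exp(-3.92000) = 0.0158309
  p_III = (1/(0.2·√(2π)))·exp(−(3.20−5.0)²/(2·0.2²)) = 1.994711·exp(-40.50000) = 5.13989e-18
  p_IV = (1/(0.3·√(2π)))·exp(−(3.20−5.1)²/(2·0.3²)) = 1.329808·exp(-20.05556) = 2.59282e-09
Prior × likelihood for each component:
  P(Z=I)·p_I = 0.24 × 0.000119297 = 2.86312e-05
  P(Z=II)·p_II = 0.34 × 0.0158309 = 0.00538251
  P(Z=III)·p_III = 0.21 × 5.13989e-18 = 1.07938e-18
  P(Z=IV)·p_IV = 0.21 × 2.59282e-09 = 5.44491e-10
Normaliser: 2.86312e-05 + 0.00538251 + 1.07938e-18 + 5.44491e-10 = 0.00541114
P(Type II | 3.20) = 0.00538251 / 0.00541114 ≈ 0.9947

0.9947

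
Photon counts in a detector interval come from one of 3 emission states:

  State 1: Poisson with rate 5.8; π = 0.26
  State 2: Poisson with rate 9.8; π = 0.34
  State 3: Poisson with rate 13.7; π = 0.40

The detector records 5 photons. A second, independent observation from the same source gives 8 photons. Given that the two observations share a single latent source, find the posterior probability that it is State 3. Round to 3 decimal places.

By Bayes' theorem, P(k | x) = w_k f_k(x) / Σ_j w_j f_j(x).
Since both observations come from the same component, the likelihood for component k is f_k(x₁)·f_k(x₂).
  f_1 = [e^(−5.8)·5.8^5/5! = 0.165596] × [0.0961602] = 0.0159238
  f_2 = [e^(−9.8)·9.8^5/5! = 0.0417699] × [0.117004] = 0.00488726
  f_3 = [e^(−13.7)·13.7^5/5! = 0.00451427] × [0.0345469] = 0.000155954
Unnormalised posteriors:
  w_1·f_1 = 0.26 × 0.0159238 = 0.00414018
  w_2·f_2 = 0.34 × 0.00488726 = 0.00166167
  w_3·f_3 = 0.40 × 0.000155954 = 6.23816e-05
Denominator: 0.00414018 + 0.00166167 + 6.23816e-05 = 0.00586423
P(State 3 | x₁,x₂) ≈ 0.011

0.011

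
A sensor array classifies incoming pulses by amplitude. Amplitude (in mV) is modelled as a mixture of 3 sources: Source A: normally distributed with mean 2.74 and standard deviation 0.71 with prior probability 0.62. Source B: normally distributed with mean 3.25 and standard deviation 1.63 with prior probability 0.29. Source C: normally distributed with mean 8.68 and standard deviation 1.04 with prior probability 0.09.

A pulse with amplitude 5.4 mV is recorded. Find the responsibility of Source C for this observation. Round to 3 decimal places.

0.008

Apply Bayes' rule: the posterior for each component is proportional to its prior times its likelihood at x.
Normal densities:
  f_A = (1/(0.71·√(2π)))·exp(−(5.4−2.74)²/(2·0.71²)) = 0.561891·exp(-7.01805) = 0.000503211
  f_B = (1/(1.63·√(2π)))·exp(−(5.4−3.25)²/(2·1.63²)) = 0.244750·exp(-0.86990) = 0.102548
  f_C = (1/(1.04·√(2π)))·exp(−(5.4−8.68)²/(2·1.04²)) = 0.383598·exp(-4.97337) = 0.00265441
Multiply by the mixture weights:
  π_A·f_A = 0.62 × 0.000503211 = 0.000311991
  π_B·f_B = 0.29 × 0.102548 = 0.0297389
  π_C·f_C = 0.09 × 0.00265441 = 0.000238897
Normaliser: 0.000311991 + 0.0297389 + 0.000238897 = 0.0302898
So the posterior for Source C is 0.000238897 / 0.0302898 ≈ 0.008.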